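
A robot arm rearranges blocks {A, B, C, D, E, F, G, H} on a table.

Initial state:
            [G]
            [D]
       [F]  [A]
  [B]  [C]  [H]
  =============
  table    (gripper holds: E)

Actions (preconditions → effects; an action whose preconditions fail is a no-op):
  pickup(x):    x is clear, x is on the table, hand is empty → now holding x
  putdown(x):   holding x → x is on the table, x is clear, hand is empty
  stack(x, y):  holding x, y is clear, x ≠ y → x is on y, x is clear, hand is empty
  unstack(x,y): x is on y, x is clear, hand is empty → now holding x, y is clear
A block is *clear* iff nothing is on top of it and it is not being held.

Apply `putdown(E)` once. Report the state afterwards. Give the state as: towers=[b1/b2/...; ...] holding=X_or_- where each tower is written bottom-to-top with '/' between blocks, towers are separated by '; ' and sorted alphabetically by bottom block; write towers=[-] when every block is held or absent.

before: towers=[B; C/F; H/A/D/G] holding=E
pre[putdown(E)]: holding(E) ✓
all met → apply putdown(E)
after:  towers=[B; C/F; E; H/A/D/G] holding=-

towers=[B; C/F; E; H/A/D/G] holding=-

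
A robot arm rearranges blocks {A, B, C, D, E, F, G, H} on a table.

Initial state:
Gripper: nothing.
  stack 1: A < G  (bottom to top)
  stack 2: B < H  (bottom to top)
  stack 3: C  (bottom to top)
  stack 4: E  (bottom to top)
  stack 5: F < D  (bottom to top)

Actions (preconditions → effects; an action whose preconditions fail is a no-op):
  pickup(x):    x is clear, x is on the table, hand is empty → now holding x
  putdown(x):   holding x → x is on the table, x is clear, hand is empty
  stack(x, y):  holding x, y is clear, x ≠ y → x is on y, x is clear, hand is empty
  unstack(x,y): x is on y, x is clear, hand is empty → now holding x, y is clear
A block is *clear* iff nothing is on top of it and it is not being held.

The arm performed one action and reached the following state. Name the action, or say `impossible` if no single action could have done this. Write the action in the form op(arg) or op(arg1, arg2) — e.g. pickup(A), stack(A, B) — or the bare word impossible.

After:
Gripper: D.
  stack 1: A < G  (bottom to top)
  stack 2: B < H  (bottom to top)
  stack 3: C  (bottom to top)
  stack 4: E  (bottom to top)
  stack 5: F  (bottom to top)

unstack(D, F)

target: towers=[A/G; B/H; C; E; F] holding=D
     unstack(G, A) → towers=[A; B/H; C; E; F/D] holding=G
         pickup(E) → towers=[A/G; B/H; C; F/D] holding=E
     unstack(H, B) → towers=[A/G; B; C; E; F/D] holding=H
     unstack(D, F) → towers=[A/G; B/H; C; E; F] holding=D  ← match
         pickup(C) → towers=[A/G; B/H; E; F/D] holding=C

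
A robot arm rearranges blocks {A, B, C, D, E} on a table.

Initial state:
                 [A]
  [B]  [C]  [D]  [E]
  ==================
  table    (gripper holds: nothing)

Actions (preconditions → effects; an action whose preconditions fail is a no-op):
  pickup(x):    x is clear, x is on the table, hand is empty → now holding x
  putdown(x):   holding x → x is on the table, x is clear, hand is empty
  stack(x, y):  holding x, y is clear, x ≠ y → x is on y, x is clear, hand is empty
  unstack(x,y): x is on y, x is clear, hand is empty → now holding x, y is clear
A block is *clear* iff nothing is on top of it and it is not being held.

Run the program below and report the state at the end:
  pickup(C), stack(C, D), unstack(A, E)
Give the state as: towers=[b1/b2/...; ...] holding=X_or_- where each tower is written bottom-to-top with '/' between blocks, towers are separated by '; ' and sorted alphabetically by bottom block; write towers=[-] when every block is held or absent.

step 1 (pickup(C)): towers=[B; D; E/A] holding=C
step 2 (stack(C, D)): towers=[B; D/C; E/A] holding=-
step 3 (unstack(A, E)): towers=[B; D/C; E] holding=A

towers=[B; D/C; E] holding=A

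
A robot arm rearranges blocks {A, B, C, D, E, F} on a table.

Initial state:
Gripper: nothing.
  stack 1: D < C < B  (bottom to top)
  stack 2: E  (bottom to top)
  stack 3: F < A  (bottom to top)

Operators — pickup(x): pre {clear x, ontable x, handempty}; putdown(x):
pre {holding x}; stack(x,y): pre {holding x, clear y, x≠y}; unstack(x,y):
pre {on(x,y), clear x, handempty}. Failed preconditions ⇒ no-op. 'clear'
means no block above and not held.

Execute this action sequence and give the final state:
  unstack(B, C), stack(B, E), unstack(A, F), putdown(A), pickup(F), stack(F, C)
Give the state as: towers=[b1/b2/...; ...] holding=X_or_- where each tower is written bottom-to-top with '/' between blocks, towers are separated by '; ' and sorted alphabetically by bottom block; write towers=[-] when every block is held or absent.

step 1 (unstack(B, C)): towers=[D/C; E; F/A] holding=B
step 2 (stack(B, E)): towers=[D/C; E/B; F/A] holding=-
step 3 (unstack(A, F)): towers=[D/C; E/B; F] holding=A
step 4 (putdown(A)): towers=[A; D/C; E/B; F] holding=-
step 5 (pickup(F)): towers=[A; D/C; E/B] holding=F
step 6 (stack(F, C)): towers=[A; D/C/F; E/B] holding=-

towers=[A; D/C/F; E/B] holding=-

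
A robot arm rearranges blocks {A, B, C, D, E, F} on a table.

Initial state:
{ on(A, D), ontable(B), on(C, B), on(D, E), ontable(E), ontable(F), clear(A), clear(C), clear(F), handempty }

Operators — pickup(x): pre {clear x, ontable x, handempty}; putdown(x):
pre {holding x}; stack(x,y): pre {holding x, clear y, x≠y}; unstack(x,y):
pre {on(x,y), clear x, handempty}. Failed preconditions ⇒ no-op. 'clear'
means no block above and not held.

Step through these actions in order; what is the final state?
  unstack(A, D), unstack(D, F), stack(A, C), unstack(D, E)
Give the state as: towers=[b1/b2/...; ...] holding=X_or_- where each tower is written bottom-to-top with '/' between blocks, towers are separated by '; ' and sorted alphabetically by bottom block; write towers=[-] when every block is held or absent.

towers=[B/C/A; E; F] holding=D

step 1 (unstack(A, D)): towers=[B/C; E/D; F] holding=A
step 2 (unstack(D, F)) [no-op]: towers=[B/C; E/D; F] holding=A
step 3 (stack(A, C)): towers=[B/C/A; E/D; F] holding=-
step 4 (unstack(D, E)): towers=[B/C/A; E; F] holding=D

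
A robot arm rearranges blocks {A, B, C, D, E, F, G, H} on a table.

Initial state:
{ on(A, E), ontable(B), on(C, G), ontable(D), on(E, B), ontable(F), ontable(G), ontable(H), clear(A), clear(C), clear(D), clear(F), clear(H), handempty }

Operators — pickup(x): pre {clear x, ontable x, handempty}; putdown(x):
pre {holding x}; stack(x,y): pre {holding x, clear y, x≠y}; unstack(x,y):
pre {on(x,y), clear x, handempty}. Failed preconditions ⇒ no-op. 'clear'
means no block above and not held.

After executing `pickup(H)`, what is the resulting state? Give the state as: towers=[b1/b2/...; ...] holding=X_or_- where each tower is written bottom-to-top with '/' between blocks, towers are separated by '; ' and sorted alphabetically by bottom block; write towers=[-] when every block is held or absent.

before: towers=[B/E/A; D; F; G/C; H] holding=-
pre[pickup(H)]: clear(H) yes, ontable(H) yes, handempty yes
all met → apply pickup(H)
after:  towers=[B/E/A; D; F; G/C] holding=H

towers=[B/E/A; D; F; G/C] holding=H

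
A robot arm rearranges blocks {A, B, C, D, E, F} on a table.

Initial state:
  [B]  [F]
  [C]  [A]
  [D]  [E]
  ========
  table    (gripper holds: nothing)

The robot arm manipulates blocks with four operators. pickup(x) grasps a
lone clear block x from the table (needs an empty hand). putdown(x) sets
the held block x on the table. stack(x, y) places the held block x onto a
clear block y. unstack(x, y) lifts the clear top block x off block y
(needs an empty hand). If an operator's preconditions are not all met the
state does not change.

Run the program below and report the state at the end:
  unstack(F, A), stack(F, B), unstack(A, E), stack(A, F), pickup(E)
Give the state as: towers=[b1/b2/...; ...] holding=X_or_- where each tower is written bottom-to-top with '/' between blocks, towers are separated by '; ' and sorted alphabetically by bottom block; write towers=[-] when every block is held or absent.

towers=[D/C/B/F/A] holding=E

step 1 (unstack(F, A)): towers=[D/C/B; E/A] holding=F
step 2 (stack(F, B)): towers=[D/C/B/F; E/A] holding=-
step 3 (unstack(A, E)): towers=[D/C/B/F; E] holding=A
step 4 (stack(A, F)): towers=[D/C/B/F/A; E] holding=-
step 5 (pickup(E)): towers=[D/C/B/F/A] holding=E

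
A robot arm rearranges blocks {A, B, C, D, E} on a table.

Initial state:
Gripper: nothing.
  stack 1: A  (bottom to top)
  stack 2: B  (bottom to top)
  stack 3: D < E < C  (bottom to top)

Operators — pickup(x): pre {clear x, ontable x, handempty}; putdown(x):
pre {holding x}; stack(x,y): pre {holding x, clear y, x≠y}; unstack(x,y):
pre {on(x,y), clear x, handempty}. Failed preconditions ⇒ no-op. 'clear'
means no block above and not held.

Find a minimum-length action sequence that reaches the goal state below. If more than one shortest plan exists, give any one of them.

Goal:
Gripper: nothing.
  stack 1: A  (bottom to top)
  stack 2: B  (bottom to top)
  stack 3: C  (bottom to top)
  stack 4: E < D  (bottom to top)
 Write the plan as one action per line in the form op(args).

unstack(C, E)
putdown(C)
unstack(E, D)
putdown(E)
pickup(D)
stack(D, E)

step 1 (unstack(C, E)): towers=[A; B; D/E] holding=C
step 2 (putdown(C)): towers=[A; B; C; D/E] holding=-
step 3 (unstack(E, D)): towers=[A; B; C; D] holding=E
step 4 (putdown(E)): towers=[A; B; C; D; E] holding=-
step 5 (pickup(D)): towers=[A; B; C; E] holding=D
step 6 (stack(D, E)): towers=[A; B; C; E/D] holding=-
goal check: towers=[A; B; C; E/D] holding=- — reached (length 6, optimal by BFS)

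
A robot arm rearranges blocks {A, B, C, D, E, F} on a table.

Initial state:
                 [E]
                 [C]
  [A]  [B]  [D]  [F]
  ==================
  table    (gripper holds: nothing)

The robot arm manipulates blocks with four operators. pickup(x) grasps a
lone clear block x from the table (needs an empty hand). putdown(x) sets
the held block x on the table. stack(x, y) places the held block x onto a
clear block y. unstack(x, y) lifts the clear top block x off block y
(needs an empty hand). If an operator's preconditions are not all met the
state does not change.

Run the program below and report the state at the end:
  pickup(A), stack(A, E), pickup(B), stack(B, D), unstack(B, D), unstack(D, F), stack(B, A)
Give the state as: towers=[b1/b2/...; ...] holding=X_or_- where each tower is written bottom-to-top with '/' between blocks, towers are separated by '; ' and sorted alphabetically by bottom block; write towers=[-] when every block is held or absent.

step 1 (pickup(A)): towers=[B; D; F/C/E] holding=A
step 2 (stack(A, E)): towers=[B; D; F/C/E/A] holding=-
step 3 (pickup(B)): towers=[D; F/C/E/A] holding=B
step 4 (stack(B, D)): towers=[D/B; F/C/E/A] holding=-
step 5 (unstack(B, D)): towers=[D; F/C/E/A] holding=B
step 6 (unstack(D, F)) [no-op]: towers=[D; F/C/E/A] holding=B
step 7 (stack(B, A)): towers=[D; F/C/E/A/B] holding=-

towers=[D; F/C/E/A/B] holding=-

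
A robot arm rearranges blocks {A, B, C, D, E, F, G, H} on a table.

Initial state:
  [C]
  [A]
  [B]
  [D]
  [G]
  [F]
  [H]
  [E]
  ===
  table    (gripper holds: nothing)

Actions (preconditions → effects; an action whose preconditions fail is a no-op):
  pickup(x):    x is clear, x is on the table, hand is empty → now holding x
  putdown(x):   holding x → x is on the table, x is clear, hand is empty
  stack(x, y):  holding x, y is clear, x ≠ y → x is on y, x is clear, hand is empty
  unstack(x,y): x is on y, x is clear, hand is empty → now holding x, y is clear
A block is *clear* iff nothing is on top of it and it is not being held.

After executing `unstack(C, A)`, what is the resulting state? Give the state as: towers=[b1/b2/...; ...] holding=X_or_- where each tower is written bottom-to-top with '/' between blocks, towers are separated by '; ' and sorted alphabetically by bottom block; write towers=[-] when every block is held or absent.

before: towers=[E/H/F/G/D/B/A/C] holding=-
pre[unstack(C, A)]: on(C,A) ok, clear(C) ok, handempty ok
all met → apply unstack(C, A)
after:  towers=[E/H/F/G/D/B/A] holding=C

towers=[E/H/F/G/D/B/A] holding=C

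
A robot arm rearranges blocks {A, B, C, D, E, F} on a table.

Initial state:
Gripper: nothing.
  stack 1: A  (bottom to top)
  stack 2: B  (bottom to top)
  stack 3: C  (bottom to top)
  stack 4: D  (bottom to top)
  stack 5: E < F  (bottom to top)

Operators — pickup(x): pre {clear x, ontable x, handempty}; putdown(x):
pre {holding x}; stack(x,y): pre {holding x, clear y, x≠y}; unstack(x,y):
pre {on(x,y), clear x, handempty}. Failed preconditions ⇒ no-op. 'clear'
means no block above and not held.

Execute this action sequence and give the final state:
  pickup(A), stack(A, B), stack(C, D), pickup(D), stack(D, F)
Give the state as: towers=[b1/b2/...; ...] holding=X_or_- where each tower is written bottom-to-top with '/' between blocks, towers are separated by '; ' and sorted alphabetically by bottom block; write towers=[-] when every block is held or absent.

step 1 (pickup(A)): towers=[B; C; D; E/F] holding=A
step 2 (stack(A, B)): towers=[B/A; C; D; E/F] holding=-
step 3 (stack(C, D)) [no-op]: towers=[B/A; C; D; E/F] holding=-
step 4 (pickup(D)): towers=[B/A; C; E/F] holding=D
step 5 (stack(D, F)): towers=[B/A; C; E/F/D] holding=-

towers=[B/A; C; E/F/D] holding=-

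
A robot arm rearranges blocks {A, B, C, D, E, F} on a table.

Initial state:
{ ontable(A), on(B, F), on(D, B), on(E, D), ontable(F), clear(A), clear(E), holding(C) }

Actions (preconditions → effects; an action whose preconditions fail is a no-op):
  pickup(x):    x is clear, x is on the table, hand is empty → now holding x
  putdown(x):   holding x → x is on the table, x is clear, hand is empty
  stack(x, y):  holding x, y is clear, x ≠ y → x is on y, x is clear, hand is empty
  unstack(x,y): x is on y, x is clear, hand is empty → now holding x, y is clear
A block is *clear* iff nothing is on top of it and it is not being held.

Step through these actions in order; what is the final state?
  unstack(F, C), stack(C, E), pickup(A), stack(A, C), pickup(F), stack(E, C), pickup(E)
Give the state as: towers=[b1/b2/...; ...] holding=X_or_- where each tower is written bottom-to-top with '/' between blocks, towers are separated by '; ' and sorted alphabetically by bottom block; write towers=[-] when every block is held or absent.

towers=[F/B/D/E/C/A] holding=-

step 1 (unstack(F, C)) [no-op]: towers=[A; F/B/D/E] holding=C
step 2 (stack(C, E)): towers=[A; F/B/D/E/C] holding=-
step 3 (pickup(A)): towers=[F/B/D/E/C] holding=A
step 4 (stack(A, C)): towers=[F/B/D/E/C/A] holding=-
step 5 (pickup(F)) [no-op]: towers=[F/B/D/E/C/A] holding=-
step 6 (stack(E, C)) [no-op]: towers=[F/B/D/E/C/A] holding=-
step 7 (pickup(E)) [no-op]: towers=[F/B/D/E/C/A] holding=-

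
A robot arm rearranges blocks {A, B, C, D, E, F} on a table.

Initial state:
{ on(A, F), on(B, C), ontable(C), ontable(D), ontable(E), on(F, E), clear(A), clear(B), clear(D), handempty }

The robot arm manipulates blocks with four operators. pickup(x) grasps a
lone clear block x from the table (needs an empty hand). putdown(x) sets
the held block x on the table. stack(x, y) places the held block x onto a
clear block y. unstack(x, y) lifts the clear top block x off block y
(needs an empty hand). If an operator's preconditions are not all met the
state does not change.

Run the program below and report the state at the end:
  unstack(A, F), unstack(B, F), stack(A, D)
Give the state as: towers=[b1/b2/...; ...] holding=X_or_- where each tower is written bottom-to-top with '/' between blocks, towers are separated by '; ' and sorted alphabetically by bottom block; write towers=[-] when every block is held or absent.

step 1 (unstack(A, F)): towers=[C/B; D; E/F] holding=A
step 2 (unstack(B, F)) [no-op]: towers=[C/B; D; E/F] holding=A
step 3 (stack(A, D)): towers=[C/B; D/A; E/F] holding=-

towers=[C/B; D/A; E/F] holding=-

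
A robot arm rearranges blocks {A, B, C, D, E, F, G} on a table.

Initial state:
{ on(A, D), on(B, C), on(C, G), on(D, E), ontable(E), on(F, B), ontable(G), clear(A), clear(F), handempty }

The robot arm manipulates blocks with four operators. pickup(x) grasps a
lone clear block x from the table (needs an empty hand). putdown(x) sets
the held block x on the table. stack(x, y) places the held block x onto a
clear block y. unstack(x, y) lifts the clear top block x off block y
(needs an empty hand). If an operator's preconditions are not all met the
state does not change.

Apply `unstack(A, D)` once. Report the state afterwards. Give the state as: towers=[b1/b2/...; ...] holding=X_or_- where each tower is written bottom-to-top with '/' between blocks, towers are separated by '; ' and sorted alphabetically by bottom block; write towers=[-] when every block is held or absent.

before: towers=[E/D/A; G/C/B/F] holding=-
pre[unstack(A, D)]: on(A,D) yes, clear(A) yes, handempty yes
all met → apply unstack(A, D)
after:  towers=[E/D; G/C/B/F] holding=A

towers=[E/D; G/C/B/F] holding=A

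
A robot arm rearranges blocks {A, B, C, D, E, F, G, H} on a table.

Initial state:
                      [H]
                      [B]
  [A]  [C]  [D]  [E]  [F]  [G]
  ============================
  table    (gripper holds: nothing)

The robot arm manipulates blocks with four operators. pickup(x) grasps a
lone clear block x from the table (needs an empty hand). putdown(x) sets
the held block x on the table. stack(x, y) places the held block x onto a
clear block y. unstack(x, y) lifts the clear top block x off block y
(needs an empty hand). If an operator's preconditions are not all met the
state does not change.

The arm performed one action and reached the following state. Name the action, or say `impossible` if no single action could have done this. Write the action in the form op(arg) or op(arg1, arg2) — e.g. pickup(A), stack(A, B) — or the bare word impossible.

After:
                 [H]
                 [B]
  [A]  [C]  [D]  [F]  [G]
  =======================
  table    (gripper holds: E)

target: towers=[A; C; D; F/B/H; G] holding=E
         pickup(G) → towers=[A; C; D; E; F/B/H] holding=G
         pickup(A) → towers=[C; D; E; F/B/H; G] holding=A
         pickup(E) → towers=[A; C; D; F/B/H; G] holding=E  ← match
     unstack(H, B) → towers=[A; C; D; E; F/B; G] holding=H
         pickup(D) → towers=[A; C; E; F/B/H; G] holding=D
         pickup(C) → towers=[A; D; E; F/B/H; G] holding=C

pickup(E)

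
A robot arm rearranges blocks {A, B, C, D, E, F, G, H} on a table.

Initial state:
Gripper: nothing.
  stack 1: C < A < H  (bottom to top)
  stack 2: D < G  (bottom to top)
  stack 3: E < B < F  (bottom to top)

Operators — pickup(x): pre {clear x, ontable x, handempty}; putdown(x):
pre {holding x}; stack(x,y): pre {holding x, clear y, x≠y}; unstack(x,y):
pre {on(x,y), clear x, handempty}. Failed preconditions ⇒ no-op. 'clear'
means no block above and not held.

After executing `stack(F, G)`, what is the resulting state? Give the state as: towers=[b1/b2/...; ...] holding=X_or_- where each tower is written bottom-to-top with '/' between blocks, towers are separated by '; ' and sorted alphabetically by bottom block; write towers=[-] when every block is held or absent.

towers=[C/A/H; D/G; E/B/F] holding=-

before: towers=[C/A/H; D/G; E/B/F] holding=-
pre[stack(F, G)]: holding(F) fail, clear(G) ok, F≠G ok
holding(F) unmet → stack(F, G) is a no-op
after:  towers=[C/A/H; D/G; E/B/F] holding=-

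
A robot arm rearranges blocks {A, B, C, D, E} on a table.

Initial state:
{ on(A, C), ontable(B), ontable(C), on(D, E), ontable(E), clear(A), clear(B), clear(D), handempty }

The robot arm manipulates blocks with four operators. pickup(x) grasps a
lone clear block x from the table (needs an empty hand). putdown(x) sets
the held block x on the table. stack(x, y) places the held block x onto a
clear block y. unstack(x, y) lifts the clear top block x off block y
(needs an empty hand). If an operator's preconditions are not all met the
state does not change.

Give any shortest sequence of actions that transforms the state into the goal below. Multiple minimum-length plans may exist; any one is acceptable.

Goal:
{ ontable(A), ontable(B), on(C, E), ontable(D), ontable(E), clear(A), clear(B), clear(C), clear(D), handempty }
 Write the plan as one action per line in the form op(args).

unstack(D, E)
putdown(D)
unstack(A, C)
putdown(A)
pickup(C)
stack(C, E)

step 1 (unstack(D, E)): towers=[B; C/A; E] holding=D
step 2 (putdown(D)): towers=[B; C/A; D; E] holding=-
step 3 (unstack(A, C)): towers=[B; C; D; E] holding=A
step 4 (putdown(A)): towers=[A; B; C; D; E] holding=-
step 5 (pickup(C)): towers=[A; B; D; E] holding=C
step 6 (stack(C, E)): towers=[A; B; D; E/C] holding=-
goal check: towers=[A; B; D; E/C] holding=- — reached (length 6, optimal by BFS)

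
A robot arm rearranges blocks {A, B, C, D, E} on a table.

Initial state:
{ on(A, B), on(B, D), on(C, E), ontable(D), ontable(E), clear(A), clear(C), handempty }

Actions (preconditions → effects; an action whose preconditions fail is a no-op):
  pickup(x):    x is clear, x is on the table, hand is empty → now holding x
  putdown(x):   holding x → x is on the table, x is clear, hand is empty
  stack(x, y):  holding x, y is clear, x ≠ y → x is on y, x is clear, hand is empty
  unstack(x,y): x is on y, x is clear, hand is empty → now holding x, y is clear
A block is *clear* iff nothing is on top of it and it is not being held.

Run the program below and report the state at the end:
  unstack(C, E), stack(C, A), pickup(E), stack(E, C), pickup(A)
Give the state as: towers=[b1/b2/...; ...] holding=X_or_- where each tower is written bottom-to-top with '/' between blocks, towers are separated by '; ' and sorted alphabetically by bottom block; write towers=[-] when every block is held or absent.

step 1 (unstack(C, E)): towers=[D/B/A; E] holding=C
step 2 (stack(C, A)): towers=[D/B/A/C; E] holding=-
step 3 (pickup(E)): towers=[D/B/A/C] holding=E
step 4 (stack(E, C)): towers=[D/B/A/C/E] holding=-
step 5 (pickup(A)) [no-op]: towers=[D/B/A/C/E] holding=-

towers=[D/B/A/C/E] holding=-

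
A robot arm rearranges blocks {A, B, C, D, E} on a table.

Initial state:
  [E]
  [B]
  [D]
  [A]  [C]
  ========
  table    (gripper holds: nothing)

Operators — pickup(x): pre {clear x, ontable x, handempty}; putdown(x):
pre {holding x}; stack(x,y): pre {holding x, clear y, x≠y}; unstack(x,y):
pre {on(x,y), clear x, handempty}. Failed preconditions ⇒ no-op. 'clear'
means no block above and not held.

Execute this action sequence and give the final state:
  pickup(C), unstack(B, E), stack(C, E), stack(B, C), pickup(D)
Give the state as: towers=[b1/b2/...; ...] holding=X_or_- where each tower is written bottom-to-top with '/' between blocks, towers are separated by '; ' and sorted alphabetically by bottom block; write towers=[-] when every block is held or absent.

step 1 (pickup(C)): towers=[A/D/B/E] holding=C
step 2 (unstack(B, E)) [no-op]: towers=[A/D/B/E] holding=C
step 3 (stack(C, E)): towers=[A/D/B/E/C] holding=-
step 4 (stack(B, C)) [no-op]: towers=[A/D/B/E/C] holding=-
step 5 (pickup(D)) [no-op]: towers=[A/D/B/E/C] holding=-

towers=[A/D/B/E/C] holding=-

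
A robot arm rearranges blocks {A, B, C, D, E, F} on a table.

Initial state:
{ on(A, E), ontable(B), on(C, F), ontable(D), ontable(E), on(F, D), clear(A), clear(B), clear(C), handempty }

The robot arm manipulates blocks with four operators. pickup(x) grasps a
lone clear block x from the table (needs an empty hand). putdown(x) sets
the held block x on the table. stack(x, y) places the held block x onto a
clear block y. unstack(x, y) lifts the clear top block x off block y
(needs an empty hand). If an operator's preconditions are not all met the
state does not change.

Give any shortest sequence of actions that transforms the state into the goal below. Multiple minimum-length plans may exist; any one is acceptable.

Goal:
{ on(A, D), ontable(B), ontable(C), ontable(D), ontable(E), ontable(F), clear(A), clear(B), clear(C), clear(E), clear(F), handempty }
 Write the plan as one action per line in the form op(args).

unstack(C, F)
putdown(C)
unstack(F, D)
putdown(F)
unstack(A, E)
stack(A, D)

step 1 (unstack(C, F)): towers=[B; D/F; E/A] holding=C
step 2 (putdown(C)): towers=[B; C; D/F; E/A] holding=-
step 3 (unstack(F, D)): towers=[B; C; D; E/A] holding=F
step 4 (putdown(F)): towers=[B; C; D; E/A; F] holding=-
step 5 (unstack(A, E)): towers=[B; C; D; E; F] holding=A
step 6 (stack(A, D)): towers=[B; C; D/A; E; F] holding=-
goal check: towers=[B; C; D/A; E; F] holding=- — reached (length 6, optimal by BFS)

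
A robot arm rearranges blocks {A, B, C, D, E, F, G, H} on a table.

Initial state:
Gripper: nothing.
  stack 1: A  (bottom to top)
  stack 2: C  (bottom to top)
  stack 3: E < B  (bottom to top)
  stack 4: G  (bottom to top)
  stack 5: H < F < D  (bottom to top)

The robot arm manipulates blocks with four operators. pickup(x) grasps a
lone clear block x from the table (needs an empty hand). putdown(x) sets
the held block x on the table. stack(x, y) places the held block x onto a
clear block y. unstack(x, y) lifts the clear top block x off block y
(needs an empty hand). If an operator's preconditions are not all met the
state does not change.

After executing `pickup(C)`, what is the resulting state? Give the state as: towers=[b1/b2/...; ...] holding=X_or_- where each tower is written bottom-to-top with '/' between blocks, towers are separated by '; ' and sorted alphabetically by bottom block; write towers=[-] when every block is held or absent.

before: towers=[A; C; E/B; G; H/F/D] holding=-
pre[pickup(C)]: clear(C) yes, ontable(C) yes, handempty yes
all met → apply pickup(C)
after:  towers=[A; E/B; G; H/F/D] holding=C

towers=[A; E/B; G; H/F/D] holding=C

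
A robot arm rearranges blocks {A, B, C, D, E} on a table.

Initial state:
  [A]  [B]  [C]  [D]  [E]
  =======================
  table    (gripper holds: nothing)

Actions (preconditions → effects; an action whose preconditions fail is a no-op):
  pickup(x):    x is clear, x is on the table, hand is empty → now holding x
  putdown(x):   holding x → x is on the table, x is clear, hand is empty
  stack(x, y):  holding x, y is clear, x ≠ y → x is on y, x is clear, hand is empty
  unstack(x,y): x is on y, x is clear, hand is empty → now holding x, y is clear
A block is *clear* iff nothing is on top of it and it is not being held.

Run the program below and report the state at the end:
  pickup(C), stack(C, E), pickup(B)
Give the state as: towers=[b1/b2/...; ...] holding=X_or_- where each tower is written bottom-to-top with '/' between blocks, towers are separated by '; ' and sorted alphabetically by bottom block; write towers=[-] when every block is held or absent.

step 1 (pickup(C)): towers=[A; B; D; E] holding=C
step 2 (stack(C, E)): towers=[A; B; D; E/C] holding=-
step 3 (pickup(B)): towers=[A; D; E/C] holding=B

towers=[A; D; E/C] holding=B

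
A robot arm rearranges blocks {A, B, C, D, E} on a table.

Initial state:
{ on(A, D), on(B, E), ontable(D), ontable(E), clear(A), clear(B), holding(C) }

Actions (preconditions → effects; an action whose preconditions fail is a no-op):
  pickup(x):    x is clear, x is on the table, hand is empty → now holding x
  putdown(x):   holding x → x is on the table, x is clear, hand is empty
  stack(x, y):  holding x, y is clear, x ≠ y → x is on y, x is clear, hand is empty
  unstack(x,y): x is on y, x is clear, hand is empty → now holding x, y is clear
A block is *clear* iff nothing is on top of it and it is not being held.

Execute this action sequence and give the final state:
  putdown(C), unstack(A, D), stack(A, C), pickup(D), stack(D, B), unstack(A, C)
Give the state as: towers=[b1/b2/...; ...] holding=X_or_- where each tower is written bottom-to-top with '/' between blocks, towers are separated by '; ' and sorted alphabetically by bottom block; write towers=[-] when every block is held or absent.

towers=[C; E/B/D] holding=A

step 1 (putdown(C)): towers=[C; D/A; E/B] holding=-
step 2 (unstack(A, D)): towers=[C; D; E/B] holding=A
step 3 (stack(A, C)): towers=[C/A; D; E/B] holding=-
step 4 (pickup(D)): towers=[C/A; E/B] holding=D
step 5 (stack(D, B)): towers=[C/A; E/B/D] holding=-
step 6 (unstack(A, C)): towers=[C; E/B/D] holding=A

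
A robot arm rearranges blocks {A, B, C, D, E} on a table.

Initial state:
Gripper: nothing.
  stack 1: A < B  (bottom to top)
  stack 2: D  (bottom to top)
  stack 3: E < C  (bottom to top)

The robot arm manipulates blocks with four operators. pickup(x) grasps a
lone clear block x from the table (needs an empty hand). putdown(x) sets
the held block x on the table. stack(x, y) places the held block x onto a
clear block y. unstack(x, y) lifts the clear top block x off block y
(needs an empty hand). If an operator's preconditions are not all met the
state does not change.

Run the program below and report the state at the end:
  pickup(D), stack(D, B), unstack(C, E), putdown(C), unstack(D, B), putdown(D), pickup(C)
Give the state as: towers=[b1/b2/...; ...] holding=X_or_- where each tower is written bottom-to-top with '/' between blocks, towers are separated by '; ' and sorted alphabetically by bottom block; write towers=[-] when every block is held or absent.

towers=[A/B; D; E] holding=C

step 1 (pickup(D)): towers=[A/B; E/C] holding=D
step 2 (stack(D, B)): towers=[A/B/D; E/C] holding=-
step 3 (unstack(C, E)): towers=[A/B/D; E] holding=C
step 4 (putdown(C)): towers=[A/B/D; C; E] holding=-
step 5 (unstack(D, B)): towers=[A/B; C; E] holding=D
step 6 (putdown(D)): towers=[A/B; C; D; E] holding=-
step 7 (pickup(C)): towers=[A/B; D; E] holding=C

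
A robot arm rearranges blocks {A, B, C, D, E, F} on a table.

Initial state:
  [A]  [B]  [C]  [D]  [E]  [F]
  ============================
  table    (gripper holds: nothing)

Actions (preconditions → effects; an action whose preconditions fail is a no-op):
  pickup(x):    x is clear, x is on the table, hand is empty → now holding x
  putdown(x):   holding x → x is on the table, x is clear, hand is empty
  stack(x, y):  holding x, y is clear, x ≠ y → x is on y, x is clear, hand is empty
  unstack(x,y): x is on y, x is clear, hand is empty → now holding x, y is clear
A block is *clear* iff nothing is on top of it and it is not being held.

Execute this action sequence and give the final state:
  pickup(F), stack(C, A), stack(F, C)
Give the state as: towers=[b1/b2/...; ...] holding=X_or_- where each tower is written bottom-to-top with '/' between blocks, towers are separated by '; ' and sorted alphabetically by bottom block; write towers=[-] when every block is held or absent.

towers=[A; B; C/F; D; E] holding=-

step 1 (pickup(F)): towers=[A; B; C; D; E] holding=F
step 2 (stack(C, A)) [no-op]: towers=[A; B; C; D; E] holding=F
step 3 (stack(F, C)): towers=[A; B; C/F; D; E] holding=-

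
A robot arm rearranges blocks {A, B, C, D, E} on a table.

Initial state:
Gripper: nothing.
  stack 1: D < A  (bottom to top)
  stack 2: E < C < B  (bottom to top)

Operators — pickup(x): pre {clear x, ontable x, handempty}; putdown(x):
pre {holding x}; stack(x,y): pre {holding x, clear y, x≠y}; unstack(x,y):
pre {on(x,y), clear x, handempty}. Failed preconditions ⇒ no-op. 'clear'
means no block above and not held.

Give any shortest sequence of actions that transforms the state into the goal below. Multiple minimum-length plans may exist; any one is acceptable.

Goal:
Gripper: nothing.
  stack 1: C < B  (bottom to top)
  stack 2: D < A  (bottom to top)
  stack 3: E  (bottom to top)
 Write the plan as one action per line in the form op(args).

unstack(B, C)
putdown(B)
unstack(C, E)
putdown(C)
pickup(B)
stack(B, C)

step 1 (unstack(B, C)): towers=[D/A; E/C] holding=B
step 2 (putdown(B)): towers=[B; D/A; E/C] holding=-
step 3 (unstack(C, E)): towers=[B; D/A; E] holding=C
step 4 (putdown(C)): towers=[B; C; D/A; E] holding=-
step 5 (pickup(B)): towers=[C; D/A; E] holding=B
step 6 (stack(B, C)): towers=[C/B; D/A; E] holding=-
goal check: towers=[C/B; D/A; E] holding=- — reached (length 6, optimal by BFS)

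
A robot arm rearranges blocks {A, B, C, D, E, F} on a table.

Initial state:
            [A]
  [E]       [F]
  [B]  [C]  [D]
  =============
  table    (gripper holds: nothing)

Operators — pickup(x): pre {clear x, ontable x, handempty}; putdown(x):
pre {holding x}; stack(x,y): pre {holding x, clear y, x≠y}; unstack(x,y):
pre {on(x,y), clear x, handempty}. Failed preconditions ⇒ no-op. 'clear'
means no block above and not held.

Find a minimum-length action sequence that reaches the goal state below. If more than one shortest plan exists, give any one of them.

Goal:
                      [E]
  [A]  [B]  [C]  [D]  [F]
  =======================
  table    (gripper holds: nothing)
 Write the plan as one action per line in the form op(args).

unstack(A, F)
putdown(A)
unstack(F, D)
putdown(F)
unstack(E, B)
stack(E, F)

step 1 (unstack(A, F)): towers=[B/E; C; D/F] holding=A
step 2 (putdown(A)): towers=[A; B/E; C; D/F] holding=-
step 3 (unstack(F, D)): towers=[A; B/E; C; D] holding=F
step 4 (putdown(F)): towers=[A; B/E; C; D; F] holding=-
step 5 (unstack(E, B)): towers=[A; B; C; D; F] holding=E
step 6 (stack(E, F)): towers=[A; B; C; D; F/E] holding=-
goal check: towers=[A; B; C; D; F/E] holding=- — reached (length 6, optimal by BFS)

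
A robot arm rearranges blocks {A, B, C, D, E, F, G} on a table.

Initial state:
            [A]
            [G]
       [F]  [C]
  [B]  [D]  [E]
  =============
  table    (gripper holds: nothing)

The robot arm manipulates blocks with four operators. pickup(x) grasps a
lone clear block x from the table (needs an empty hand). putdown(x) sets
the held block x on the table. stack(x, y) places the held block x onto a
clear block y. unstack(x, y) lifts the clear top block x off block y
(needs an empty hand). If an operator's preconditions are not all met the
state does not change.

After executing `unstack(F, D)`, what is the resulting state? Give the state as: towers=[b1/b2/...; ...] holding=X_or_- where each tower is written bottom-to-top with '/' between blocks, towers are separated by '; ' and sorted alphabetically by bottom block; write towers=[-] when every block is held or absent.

towers=[B; D; E/C/G/A] holding=F

before: towers=[B; D/F; E/C/G/A] holding=-
pre[unstack(F, D)]: on(F,D) yes, clear(F) yes, handempty yes
all met → apply unstack(F, D)
after:  towers=[B; D; E/C/G/A] holding=F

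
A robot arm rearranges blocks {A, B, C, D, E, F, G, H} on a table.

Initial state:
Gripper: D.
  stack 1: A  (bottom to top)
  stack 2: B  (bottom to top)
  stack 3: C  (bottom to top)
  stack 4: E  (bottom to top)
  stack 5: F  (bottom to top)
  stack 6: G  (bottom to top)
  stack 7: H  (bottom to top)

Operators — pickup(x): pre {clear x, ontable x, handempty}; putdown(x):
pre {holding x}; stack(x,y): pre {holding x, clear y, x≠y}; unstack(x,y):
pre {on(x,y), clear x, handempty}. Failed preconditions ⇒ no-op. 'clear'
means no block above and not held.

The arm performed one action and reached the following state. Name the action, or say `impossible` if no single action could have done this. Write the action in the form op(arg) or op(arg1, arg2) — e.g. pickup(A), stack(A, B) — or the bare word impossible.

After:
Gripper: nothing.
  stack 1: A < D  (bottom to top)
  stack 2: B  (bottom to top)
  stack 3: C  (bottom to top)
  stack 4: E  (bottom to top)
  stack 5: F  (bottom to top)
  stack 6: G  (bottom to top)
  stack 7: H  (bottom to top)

target: towers=[A/D; B; C; E; F; G; H] holding=-
        putdown(D) → towers=[A; B; C; D; E; F; G; H] holding=-
       stack(D, G) → towers=[A; B; C; E; F; G/D; H] holding=-
       stack(D, A) → towers=[A/D; B; C; E; F; G; H] holding=-  ← match
       stack(D, E) → towers=[A; B; C; E/D; F; G; H] holding=-
       stack(D, H) → towers=[A; B; C; E; F; G; H/D] holding=-
       stack(D, B) → towers=[A; B/D; C; E; F; G; H] holding=-
       stack(D, F) → towers=[A; B; C; E; F/D; G; H] holding=-
       stack(D, C) → towers=[A; B; C/D; E; F; G; H] holding=-

stack(D, A)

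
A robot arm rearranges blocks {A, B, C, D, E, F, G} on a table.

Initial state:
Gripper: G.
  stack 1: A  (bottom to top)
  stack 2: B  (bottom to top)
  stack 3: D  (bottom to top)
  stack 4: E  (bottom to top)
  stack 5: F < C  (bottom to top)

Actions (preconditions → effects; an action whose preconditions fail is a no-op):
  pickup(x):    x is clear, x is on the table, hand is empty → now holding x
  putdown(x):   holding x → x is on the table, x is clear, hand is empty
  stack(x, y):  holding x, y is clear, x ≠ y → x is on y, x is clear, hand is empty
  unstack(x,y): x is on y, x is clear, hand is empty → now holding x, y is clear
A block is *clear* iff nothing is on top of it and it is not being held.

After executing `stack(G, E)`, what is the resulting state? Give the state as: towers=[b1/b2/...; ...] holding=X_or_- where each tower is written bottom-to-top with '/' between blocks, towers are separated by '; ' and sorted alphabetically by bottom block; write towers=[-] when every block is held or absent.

before: towers=[A; B; D; E; F/C] holding=G
pre[stack(G, E)]: holding(G) ok, clear(E) ok, G≠E ok
all met → apply stack(G, E)
after:  towers=[A; B; D; E/G; F/C] holding=-

towers=[A; B; D; E/G; F/C] holding=-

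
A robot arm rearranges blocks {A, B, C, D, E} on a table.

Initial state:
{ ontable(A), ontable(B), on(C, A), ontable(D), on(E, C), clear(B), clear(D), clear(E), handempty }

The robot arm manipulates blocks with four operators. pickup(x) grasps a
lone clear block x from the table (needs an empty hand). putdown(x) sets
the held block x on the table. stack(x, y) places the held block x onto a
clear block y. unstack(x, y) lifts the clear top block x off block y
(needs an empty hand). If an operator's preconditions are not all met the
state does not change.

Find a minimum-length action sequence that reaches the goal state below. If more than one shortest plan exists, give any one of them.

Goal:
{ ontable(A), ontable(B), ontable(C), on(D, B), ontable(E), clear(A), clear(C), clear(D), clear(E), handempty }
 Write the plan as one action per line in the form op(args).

pickup(D)
stack(D, B)
unstack(E, C)
putdown(E)
unstack(C, A)
putdown(C)

step 1 (pickup(D)): towers=[A/C/E; B] holding=D
step 2 (stack(D, B)): towers=[A/C/E; B/D] holding=-
step 3 (unstack(E, C)): towers=[A/C; B/D] holding=E
step 4 (putdown(E)): towers=[A/C; B/D; E] holding=-
step 5 (unstack(C, A)): towers=[A; B/D; E] holding=C
step 6 (putdown(C)): towers=[A; B/D; C; E] holding=-
goal check: towers=[A; B/D; C; E] holding=- — reached (length 6, optimal by BFS)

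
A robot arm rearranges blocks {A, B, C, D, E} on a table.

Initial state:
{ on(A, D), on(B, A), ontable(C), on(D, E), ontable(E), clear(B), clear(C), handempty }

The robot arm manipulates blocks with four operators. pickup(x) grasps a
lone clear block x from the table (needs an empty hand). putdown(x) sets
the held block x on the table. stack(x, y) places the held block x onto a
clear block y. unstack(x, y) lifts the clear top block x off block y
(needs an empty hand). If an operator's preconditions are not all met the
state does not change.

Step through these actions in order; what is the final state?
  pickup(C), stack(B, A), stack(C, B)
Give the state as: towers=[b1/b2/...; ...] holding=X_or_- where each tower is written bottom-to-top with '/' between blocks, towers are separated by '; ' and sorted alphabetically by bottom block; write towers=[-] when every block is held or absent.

towers=[E/D/A/B/C] holding=-

step 1 (pickup(C)): towers=[E/D/A/B] holding=C
step 2 (stack(B, A)) [no-op]: towers=[E/D/A/B] holding=C
step 3 (stack(C, B)): towers=[E/D/A/B/C] holding=-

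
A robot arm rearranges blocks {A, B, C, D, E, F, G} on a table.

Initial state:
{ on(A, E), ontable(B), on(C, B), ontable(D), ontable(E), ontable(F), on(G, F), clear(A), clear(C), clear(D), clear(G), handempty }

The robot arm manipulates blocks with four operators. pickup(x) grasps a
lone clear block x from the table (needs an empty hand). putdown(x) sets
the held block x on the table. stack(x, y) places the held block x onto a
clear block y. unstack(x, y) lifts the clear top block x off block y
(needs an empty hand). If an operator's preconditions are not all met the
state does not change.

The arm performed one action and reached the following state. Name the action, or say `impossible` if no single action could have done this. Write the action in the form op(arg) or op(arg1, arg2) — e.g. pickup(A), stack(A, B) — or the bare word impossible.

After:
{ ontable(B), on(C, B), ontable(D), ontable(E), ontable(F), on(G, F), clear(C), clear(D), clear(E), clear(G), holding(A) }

unstack(A, E)

target: towers=[B/C; D; E; F/G] holding=A
     unstack(G, F) → towers=[B/C; D; E/A; F] holding=G
         pickup(D) → towers=[B/C; E/A; F/G] holding=D
     unstack(A, E) → towers=[B/C; D; E; F/G] holding=A  ← match
     unstack(C, B) → towers=[B; D; E/A; F/G] holding=C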